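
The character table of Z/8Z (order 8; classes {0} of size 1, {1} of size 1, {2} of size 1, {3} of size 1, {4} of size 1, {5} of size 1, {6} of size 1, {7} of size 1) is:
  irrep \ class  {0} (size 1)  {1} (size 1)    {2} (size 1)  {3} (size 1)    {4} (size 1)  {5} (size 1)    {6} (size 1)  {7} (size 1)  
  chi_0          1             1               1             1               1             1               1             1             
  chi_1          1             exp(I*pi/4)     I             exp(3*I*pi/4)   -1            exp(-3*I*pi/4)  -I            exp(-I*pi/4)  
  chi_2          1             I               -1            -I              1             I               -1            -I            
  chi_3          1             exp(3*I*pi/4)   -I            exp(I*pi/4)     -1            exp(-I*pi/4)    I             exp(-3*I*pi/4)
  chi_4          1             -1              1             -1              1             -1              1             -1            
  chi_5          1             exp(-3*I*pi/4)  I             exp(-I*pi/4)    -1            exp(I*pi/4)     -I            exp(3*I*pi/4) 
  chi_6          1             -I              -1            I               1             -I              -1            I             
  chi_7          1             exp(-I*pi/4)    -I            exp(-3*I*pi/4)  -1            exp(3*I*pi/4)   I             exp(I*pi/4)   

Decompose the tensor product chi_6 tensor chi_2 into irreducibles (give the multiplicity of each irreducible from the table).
chi_6 tensor chi_2 = chi_0 (all other irreducibles have multiplicity 0).

The character of a tensor product is the pointwise product (chi_6 * chi_2)(C) = chi_6(C) * chi_2(C):
  {0}: (1)*(1), {1}: (-I)*(I), {2}: (-1)*(-1), {3}: (I)*(-I), {4}: (1)*(1), {5}: (-I)*(I), {6}: (-1)*(-1), {7}: (I)*(-I)
so (chi_6 * chi_2) takes values
  {0} -> 1, {1} -> 1, {2} -> 1, {3} -> 1, {4} -> 1, {5} -> 1, {6} -> 1, {7} -> 1.
Now take the inner product of this character with each irreducible chi from the table, <chi_6*chi_2, chi> = (1/8) sum_C |C| (chi_6*chi_2)(C) conj(chi(C)):
  <chi_6*chi_2, chi_0> = (1/8)[1*(1)*conj(1) + 1*(1)*conj(1) + 1*(1)*conj(1) + 1*(1)*conj(1) + 1*(1)*conj(1) + 1*(1)*conj(1) + 1*(1)*conj(1) + 1*(1)*conj(1)]
      = (1/8)[(1) + (1) + (1) + (1) + (1) + (1) + (1) + (1)] = 8/8 = 1
  <chi_6*chi_2, chi_1> = (1/8)[1*(1)*conj(1) + 1*(1)*conj(exp(I*pi/4)) + 1*(1)*conj(I) + 1*(1)*conj(exp(3*I*pi/4)) + 1*(1)*conj(-1) + 1*(1)*conj(exp(-3*I*pi/4)) + 1*(1)*conj(-I) + 1*(1)*conj(exp(-I*pi/4))]
      = (1/8)[(1) + (exp(-I*pi/4)) + (-I) + (exp(-3*I*pi/4)) + (-1) + (exp(3*I*pi/4)) + (I) + (exp(I*pi/4))] = 0/8 = 0
  <chi_6*chi_2, chi_2> = (1/8)[1*(1)*conj(1) + 1*(1)*conj(I) + 1*(1)*conj(-1) + 1*(1)*conj(-I) + 1*(1)*conj(1) + 1*(1)*conj(I) + 1*(1)*conj(-1) + 1*(1)*conj(-I)]
      = (1/8)[(1) + (-I) + (-1) + (I) + (1) + (-I) + (-1) + (I)] = 0/8 = 0
  <chi_6*chi_2, chi_3> = (1/8)[1*(1)*conj(1) + 1*(1)*conj(exp(3*I*pi/4)) + 1*(1)*conj(-I) + 1*(1)*conj(exp(I*pi/4)) + 1*(1)*conj(-1) + 1*(1)*conj(exp(-I*pi/4)) + 1*(1)*conj(I) + 1*(1)*conj(exp(-3*I*pi/4))]
      = (1/8)[(1) + (exp(-3*I*pi/4)) + (I) + (exp(-I*pi/4)) + (-1) + (exp(I*pi/4)) + (-I) + (exp(3*I*pi/4))] = 0/8 = 0
  <chi_6*chi_2, chi_4> = (1/8)[1*(1)*conj(1) + 1*(1)*conj(-1) + 1*(1)*conj(1) + 1*(1)*conj(-1) + 1*(1)*conj(1) + 1*(1)*conj(-1) + 1*(1)*conj(1) + 1*(1)*conj(-1)]
      = (1/8)[(1) + (-1) + (1) + (-1) + (1) + (-1) + (1) + (-1)] = 0/8 = 0
  <chi_6*chi_2, chi_5> = (1/8)[1*(1)*conj(1) + 1*(1)*conj(exp(-3*I*pi/4)) + 1*(1)*conj(I) + 1*(1)*conj(exp(-I*pi/4)) + 1*(1)*conj(-1) + 1*(1)*conj(exp(I*pi/4)) + 1*(1)*conj(-I) + 1*(1)*conj(exp(3*I*pi/4))]
      = (1/8)[(1) + (exp(3*I*pi/4)) + (-I) + (exp(I*pi/4)) + (-1) + (exp(-I*pi/4)) + (I) + (exp(-3*I*pi/4))] = 0/8 = 0
  <chi_6*chi_2, chi_6> = (1/8)[1*(1)*conj(1) + 1*(1)*conj(-I) + 1*(1)*conj(-1) + 1*(1)*conj(I) + 1*(1)*conj(1) + 1*(1)*conj(-I) + 1*(1)*conj(-1) + 1*(1)*conj(I)]
      = (1/8)[(1) + (I) + (-1) + (-I) + (1) + (I) + (-1) + (-I)] = 0/8 = 0
  <chi_6*chi_2, chi_7> = (1/8)[1*(1)*conj(1) + 1*(1)*conj(exp(-I*pi/4)) + 1*(1)*conj(-I) + 1*(1)*conj(exp(-3*I*pi/4)) + 1*(1)*conj(-1) + 1*(1)*conj(exp(3*I*pi/4)) + 1*(1)*conj(I) + 1*(1)*conj(exp(I*pi/4))]
      = (1/8)[(1) + (exp(I*pi/4)) + (I) + (exp(3*I*pi/4)) + (-1) + (exp(-3*I*pi/4)) + (-I) + (exp(-I*pi/4))] = 0/8 = 0
(Exp terms are combined using exp(i*s)*conj(exp(i*t)) = exp(i*(s-t)), and sums of them are collapsed using the identity that for every m > 1 the m distinct m-th roots of unity sum to 0, e.g. 1 + exp(2*I*pi/3) + exp(-2*I*pi/3) = 0.)
Hence the multiplicities are chi_0: 1. Dimension check: dim(chi_6)*dim(chi_2) = 1*1 = 1 and sum (mult * dim) = 1*1 = 1.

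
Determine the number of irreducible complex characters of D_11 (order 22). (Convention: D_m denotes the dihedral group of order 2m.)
7

Why: The number of irreducible complex representations of a finite group equals its number of conjugacy classes. D_11 has 7 conjugacy classes ((n+3)/2 for n odd), so D_11 (order 22) has exactly 7 irreducible complex representations.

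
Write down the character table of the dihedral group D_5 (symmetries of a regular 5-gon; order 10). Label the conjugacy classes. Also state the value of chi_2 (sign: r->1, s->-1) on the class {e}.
Conjugacy classes: {e} of size 1, {r^1, r^4} of size 2, {r^2, r^3} of size 2, {s, sr, ..., sr^4} of size 5.
Character table:
  irrep \ class              {e} (size 1)  {r^1, r^4} (size 2)  {r^2, r^3} (size 2)  {s, sr, ..., sr^4} (size 5)
  chi_1 (triv)               1             1                    1                    1                          
  chi_2 (sign: r->1, s->-1)  1             1                    1                    -1                         
  chi_3 (2d, j=1)            2             -1/2 + sqrt(5)/2     -sqrt(5)/2 - 1/2     0                          
  chi_4 (2d, j=2)            2             -sqrt(5)/2 - 1/2     -1/2 + sqrt(5)/2     0                          

Spot check: chi_2 (sign: r->1, s->-1) on {e} = 1.

Reasoning: D_5 has order 2*5 = 10 with 4 conjugacy classes, hence 4 irreducibles. Sum of squared dims 1 + 1 + 4 + 4 = 10 = |G|. Linear characters come from the abelianisation; the 2-dimensional irreps have character r^k -> 2*cos(2*pi*j*k/5), reflections -> 0.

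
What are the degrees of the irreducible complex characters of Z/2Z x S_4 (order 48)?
Dimensions: 1, 1, 1, 1, 2, 2, 3, 3, 3, 3

There are 10 irreducibles (= number of conjugacy classes). Their dimensions d_i satisfy sum d_i^2 = |G| = 48: 1 + 1 + 1 + 1 + 4 + 4 + 9 + 9 + 9 + 9 = 48. (For the product with Z/2Z: each of the 2 1-dim characters of Z/2Z tensors with each irrep of S_4, giving 2 copies of each S_4-dimension.)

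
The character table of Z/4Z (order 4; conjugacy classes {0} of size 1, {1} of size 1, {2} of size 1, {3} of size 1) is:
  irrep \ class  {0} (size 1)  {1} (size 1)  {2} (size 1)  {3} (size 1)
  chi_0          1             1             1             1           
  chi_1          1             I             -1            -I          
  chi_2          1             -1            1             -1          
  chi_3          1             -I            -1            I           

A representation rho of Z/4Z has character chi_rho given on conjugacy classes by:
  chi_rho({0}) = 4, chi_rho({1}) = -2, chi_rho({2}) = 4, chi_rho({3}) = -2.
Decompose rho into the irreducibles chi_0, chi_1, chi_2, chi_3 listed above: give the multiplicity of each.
Multiplicities: chi_0: 1, chi_1: 0, chi_2: 3, chi_3: 0.

Proof sketch: Use <chi_rho, chi> = (1/|G|) sum_C |C| * chi_rho(C) * conj(chi(C)) with |G| = 4 for each irreducible chi in the table:
  <chi_rho, chi_0> = (1/4)[1*(4)*conj(1) + 1*(-2)*conj(1) + 1*(4)*conj(1) + 1*(-2)*conj(1)]
      = (1/4)[(4) + (-2) + (4) + (-2)] = 4/4 = 1
  <chi_rho, chi_1> = (1/4)[1*(4)*conj(1) + 1*(-2)*conj(I) + 1*(4)*conj(-1) + 1*(-2)*conj(-I)]
      = (1/4)[(4) + (2*I) + (-4) + (-2*I)] = 0/4 = 0
  <chi_rho, chi_2> = (1/4)[1*(4)*conj(1) + 1*(-2)*conj(-1) + 1*(4)*conj(1) + 1*(-2)*conj(-1)]
      = (1/4)[(4) + (2) + (4) + (2)] = 12/4 = 3
  <chi_rho, chi_3> = (1/4)[1*(4)*conj(1) + 1*(-2)*conj(-I) + 1*(4)*conj(-1) + 1*(-2)*conj(I)]
      = (1/4)[(4) + (-2*I) + (-4) + (2*I)] = 0/4 = 0
(Exp terms are combined using exp(i*s)*conj(exp(i*t)) = exp(i*(s-t)), and sums of them are collapsed using the identity that for every m > 1 the m distinct m-th roots of unity sum to 0, e.g. 1 + exp(2*I*pi/3) + exp(-2*I*pi/3) = 0.)
Dimension check: dim(rho) = sum (mult * dim) = 1*1 + 0*1 + 3*1 + 0*1 = 4 = chi_rho(e) = 4.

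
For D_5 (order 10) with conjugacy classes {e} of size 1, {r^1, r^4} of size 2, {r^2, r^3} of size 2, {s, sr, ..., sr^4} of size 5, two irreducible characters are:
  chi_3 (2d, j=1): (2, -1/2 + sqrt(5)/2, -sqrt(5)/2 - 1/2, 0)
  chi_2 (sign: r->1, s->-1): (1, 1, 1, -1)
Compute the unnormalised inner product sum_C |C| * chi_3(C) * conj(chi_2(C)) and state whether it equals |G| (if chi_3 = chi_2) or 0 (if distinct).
Sum = 0; so <chi_3, chi_2> = 0 (distinct irreducibles are orthogonal).

Derivation: Compute term by term over conjugacy classes (|C| * chi_3(C) * conj(chi_2(C))):
  1*(2)*conj(1) + 2*(-1/2 + sqrt(5)/2)*conj(1) + 2*(-sqrt(5)/2 - 1/2)*conj(1) + 5*(0)*conj(-1)
  = (2) + (-1 + sqrt(5)) + (-sqrt(5) - 1) + (0)
  = 0.
Dividing by |G| = 10 gives 0/10 = 0, matching the row-orthogonality relation <chi_3, chi_2> = [chi_3 = chi_2].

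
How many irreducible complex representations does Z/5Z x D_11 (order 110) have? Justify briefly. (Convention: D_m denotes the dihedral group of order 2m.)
35

Explanation: The number of irreducible complex representations of a finite group equals its number of conjugacy classes. For a direct product, #classes(G x H) = #classes(G) * #classes(H). Z/5Z has 5 classes (abelian), D_11 has 7 classes, so 5 * 7 = 35, so Z/5Z x D_11 (order 110) has exactly 35 irreducible complex representations.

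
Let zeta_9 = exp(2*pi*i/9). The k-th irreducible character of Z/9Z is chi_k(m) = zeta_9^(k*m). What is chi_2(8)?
chi_2(8) = zeta_9^16 = exp(-4*I*pi/9)

Details: chi_2(8) = zeta_9^(2*8) = zeta_9^16. Since zeta_9^9 = 1, this equals zeta_9^7 = exp(2*pi*i*7/9) = exp(-4*I*pi/9).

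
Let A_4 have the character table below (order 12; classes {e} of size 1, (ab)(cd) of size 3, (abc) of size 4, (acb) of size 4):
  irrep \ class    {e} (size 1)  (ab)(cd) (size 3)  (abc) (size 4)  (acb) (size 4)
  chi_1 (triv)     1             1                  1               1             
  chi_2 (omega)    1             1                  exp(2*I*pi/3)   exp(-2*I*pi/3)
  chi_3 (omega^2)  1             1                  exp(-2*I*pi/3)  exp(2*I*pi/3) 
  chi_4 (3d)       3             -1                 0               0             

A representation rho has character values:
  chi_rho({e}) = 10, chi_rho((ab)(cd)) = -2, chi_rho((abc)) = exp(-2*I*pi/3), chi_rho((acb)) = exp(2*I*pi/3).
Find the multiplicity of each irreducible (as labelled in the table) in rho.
Multiplicities: chi_1: 0, chi_2: 0, chi_3: 1, chi_4: 3.

Derivation: Use <chi_rho, chi> = (1/|G|) sum_C |C| * chi_rho(C) * conj(chi(C)) with |G| = 12 for each irreducible chi in the table:
  <chi_rho, chi_1> = (1/12)[1*(10)*conj(1) + 3*(-2)*conj(1) + 4*(exp(-2*I*pi/3))*conj(1) + 4*(exp(2*I*pi/3))*conj(1)]
      = (1/12)[(10) + (-6) + (4*exp(-2*I*pi/3)) + (4*exp(2*I*pi/3))] = 0/12 = 0
  <chi_rho, chi_2> = (1/12)[1*(10)*conj(1) + 3*(-2)*conj(1) + 4*(exp(-2*I*pi/3))*conj(exp(2*I*pi/3)) + 4*(exp(2*I*pi/3))*conj(exp(-2*I*pi/3))]
      = (1/12)[(10) + (-6) + (4*exp(2*I*pi/3)) + (4*exp(-2*I*pi/3))] = 0/12 = 0
  <chi_rho, chi_3> = (1/12)[1*(10)*conj(1) + 3*(-2)*conj(1) + 4*(exp(-2*I*pi/3))*conj(exp(-2*I*pi/3)) + 4*(exp(2*I*pi/3))*conj(exp(2*I*pi/3))]
      = (1/12)[(10) + (-6) + (4) + (4)] = 12/12 = 1
  <chi_rho, chi_4> = (1/12)[1*(10)*conj(3) + 3*(-2)*conj(-1) + 4*(exp(-2*I*pi/3))*conj(0) + 4*(exp(2*I*pi/3))*conj(0)]
      = (1/12)[(30) + (6) + (0) + (0)] = 36/12 = 3
(Exp terms are combined using exp(i*s)*conj(exp(i*t)) = exp(i*(s-t)), and sums of them are collapsed using the identity that for every m > 1 the m distinct m-th roots of unity sum to 0, e.g. 1 + exp(2*I*pi/3) + exp(-2*I*pi/3) = 0.)
Dimension check: dim(rho) = sum (mult * dim) = 0*1 + 0*1 + 1*1 + 3*3 = 10 = chi_rho(e) = 10.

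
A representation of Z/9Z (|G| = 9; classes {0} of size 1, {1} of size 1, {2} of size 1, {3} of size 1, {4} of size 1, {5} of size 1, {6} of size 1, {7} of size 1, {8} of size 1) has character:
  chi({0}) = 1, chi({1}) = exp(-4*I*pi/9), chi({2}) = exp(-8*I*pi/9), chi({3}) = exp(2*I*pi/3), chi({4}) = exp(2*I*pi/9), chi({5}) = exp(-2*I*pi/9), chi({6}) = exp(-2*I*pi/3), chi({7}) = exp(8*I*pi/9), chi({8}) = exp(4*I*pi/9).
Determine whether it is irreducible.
Irreducible: <chi, chi> = 1.

<chi, chi> = (1/|G|) sum_C |C| * |chi(C)|^2 = (1/9)[1*|1|^2 + 1*|exp(-4*I*pi/9)|^2 + 1*|exp(-8*I*pi/9)|^2 + 1*|exp(2*I*pi/3)|^2 + 1*|exp(2*I*pi/9)|^2 + 1*|exp(-2*I*pi/9)|^2 + 1*|exp(-2*I*pi/3)|^2 + 1*|exp(8*I*pi/9)|^2 + 1*|exp(4*I*pi/9)|^2]
  = (1/9)[(1) + (1) + (1) + (1) + (1) + (1) + (1) + (1) + (1)] = 9/9 = 1.
(Exp terms are combined using exp(i*s)*conj(exp(i*t)) = exp(i*(s-t)), and sums of them are collapsed using the identity that for every m > 1 the m distinct m-th roots of unity sum to 0, e.g. 1 + exp(2*I*pi/3) + exp(-2*I*pi/3) = 0.)
A character is irreducible iff <chi, chi> = 1, so this representation is irreducible.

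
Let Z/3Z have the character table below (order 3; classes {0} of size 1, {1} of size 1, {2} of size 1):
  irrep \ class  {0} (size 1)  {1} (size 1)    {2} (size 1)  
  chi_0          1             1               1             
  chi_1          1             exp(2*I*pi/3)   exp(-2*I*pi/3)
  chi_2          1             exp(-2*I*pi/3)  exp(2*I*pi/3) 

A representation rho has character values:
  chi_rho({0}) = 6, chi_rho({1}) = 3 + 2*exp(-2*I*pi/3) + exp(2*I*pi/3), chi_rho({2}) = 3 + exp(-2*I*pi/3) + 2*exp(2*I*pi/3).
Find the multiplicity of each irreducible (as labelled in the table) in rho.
Multiplicities: chi_0: 3, chi_1: 1, chi_2: 2.

Details: Use <chi_rho, chi> = (1/|G|) sum_C |C| * chi_rho(C) * conj(chi(C)) with |G| = 3 for each irreducible chi in the table:
  <chi_rho, chi_0> = (1/3)[1*(6)*conj(1) + 1*(3 + 2*exp(-2*I*pi/3) + exp(2*I*pi/3))*conj(1) + 1*(3 + exp(-2*I*pi/3) + 2*exp(2*I*pi/3))*conj(1)]
      = (1/3)[(6) + (3 + 2*exp(-2*I*pi/3) + exp(2*I*pi/3)) + (3 + exp(-2*I*pi/3) + 2*exp(2*I*pi/3))] = 9/3 = 3
  <chi_rho, chi_1> = (1/3)[1*(6)*conj(1) + 1*(3 + 2*exp(-2*I*pi/3) + exp(2*I*pi/3))*conj(exp(2*I*pi/3)) + 1*(3 + exp(-2*I*pi/3) + 2*exp(2*I*pi/3))*conj(exp(-2*I*pi/3))]
      = (1/3)[(6) + (1 + 3*exp(-2*I*pi/3) + 2*exp(2*I*pi/3)) + (1 + 2*exp(-2*I*pi/3) + 3*exp(2*I*pi/3))] = 3/3 = 1
  <chi_rho, chi_2> = (1/3)[1*(6)*conj(1) + 1*(3 + 2*exp(-2*I*pi/3) + exp(2*I*pi/3))*conj(exp(-2*I*pi/3)) + 1*(3 + exp(-2*I*pi/3) + 2*exp(2*I*pi/3))*conj(exp(2*I*pi/3))]
      = (1/3)[(6) + (2 + exp(-2*I*pi/3) + 3*exp(2*I*pi/3)) + (2 + 3*exp(-2*I*pi/3) + exp(2*I*pi/3))] = 6/3 = 2
(Exp terms are combined using exp(i*s)*conj(exp(i*t)) = exp(i*(s-t)), and sums of them are collapsed using the identity that for every m > 1 the m distinct m-th roots of unity sum to 0, e.g. 1 + exp(2*I*pi/3) + exp(-2*I*pi/3) = 0.)
Dimension check: dim(rho) = sum (mult * dim) = 3*1 + 1*1 + 2*1 = 6 = chi_rho(e) = 6.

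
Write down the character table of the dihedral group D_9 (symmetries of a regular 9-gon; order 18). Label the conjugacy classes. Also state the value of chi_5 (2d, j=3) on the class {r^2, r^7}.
Conjugacy classes: {e} of size 1, {r^1, r^8} of size 2, {r^2, r^7} of size 2, {r^3, r^6} of size 2, {r^4, r^5} of size 2, {s, sr, ..., sr^8} of size 9.
Character table:
  irrep \ class              {e} (size 1)  {r^1, r^8} (size 2)  {r^2, r^7} (size 2)  {r^3, r^6} (size 2)  {r^4, r^5} (size 2)  {s, sr, ..., sr^8} (size 9)
  chi_1 (triv)               1             1                    1                    1                    1                    1                          
  chi_2 (sign: r->1, s->-1)  1             1                    1                    1                    1                    -1                         
  chi_3 (2d, j=1)            2             2*cos(2*pi/9)        2*cos(4*pi/9)        -1                   -2*cos(pi/9)         0                          
  chi_4 (2d, j=2)            2             2*cos(4*pi/9)        -2*cos(pi/9)         -1                   2*cos(2*pi/9)        0                          
  chi_5 (2d, j=3)            2             -1                   -1                   2                    -1                   0                          
  chi_6 (2d, j=4)            2             -2*cos(pi/9)         2*cos(2*pi/9)        -1                   2*cos(4*pi/9)        0                          

Spot check: chi_5 (2d, j=3) on {r^2, r^7} = -1.

Why: D_9 has order 2*9 = 18 with 6 conjugacy classes, hence 6 irreducibles. Sum of squared dims 1 + 1 + 4 + 4 + 4 + 4 = 18 = |G|. Linear characters come from the abelianisation; the 2-dimensional irreps have character r^k -> 2*cos(2*pi*j*k/9), reflections -> 0.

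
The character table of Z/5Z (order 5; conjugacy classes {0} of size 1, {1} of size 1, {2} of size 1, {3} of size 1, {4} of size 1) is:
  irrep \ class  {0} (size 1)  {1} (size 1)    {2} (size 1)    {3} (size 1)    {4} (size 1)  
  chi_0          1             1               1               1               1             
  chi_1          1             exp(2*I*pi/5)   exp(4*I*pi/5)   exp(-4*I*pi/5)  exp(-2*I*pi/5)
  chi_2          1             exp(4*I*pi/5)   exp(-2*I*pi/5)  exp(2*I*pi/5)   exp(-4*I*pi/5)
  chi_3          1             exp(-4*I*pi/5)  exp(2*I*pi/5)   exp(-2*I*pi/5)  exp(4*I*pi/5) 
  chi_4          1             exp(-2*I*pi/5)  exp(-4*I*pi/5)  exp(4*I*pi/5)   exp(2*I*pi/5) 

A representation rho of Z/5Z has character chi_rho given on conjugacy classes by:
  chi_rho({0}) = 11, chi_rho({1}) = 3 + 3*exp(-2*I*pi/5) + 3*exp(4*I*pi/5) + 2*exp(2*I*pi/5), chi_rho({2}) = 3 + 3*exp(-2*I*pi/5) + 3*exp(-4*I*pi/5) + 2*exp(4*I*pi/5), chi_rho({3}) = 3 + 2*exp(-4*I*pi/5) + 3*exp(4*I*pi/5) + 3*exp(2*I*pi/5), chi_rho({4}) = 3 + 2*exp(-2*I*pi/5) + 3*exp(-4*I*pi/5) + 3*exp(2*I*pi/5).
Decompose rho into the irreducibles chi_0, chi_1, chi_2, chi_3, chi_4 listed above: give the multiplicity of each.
Multiplicities: chi_0: 3, chi_1: 2, chi_2: 3, chi_3: 0, chi_4: 3.

Proof sketch: Use <chi_rho, chi> = (1/|G|) sum_C |C| * chi_rho(C) * conj(chi(C)) with |G| = 5 for each irreducible chi in the table:
  <chi_rho, chi_0> = (1/5)[1*(11)*conj(1) + 1*(3 + 3*exp(-2*I*pi/5) + 3*exp(4*I*pi/5) + 2*exp(2*I*pi/5))*conj(1) + 1*(3 + 3*exp(-2*I*pi/5) + 3*exp(-4*I*pi/5) + 2*exp(4*I*pi/5))*conj(1) + 1*(3 + 2*exp(-4*I*pi/5) + 3*exp(4*I*pi/5) + 3*exp(2*I*pi/5))*conj(1) + 1*(3 + 2*exp(-2*I*pi/5) + 3*exp(-4*I*pi/5) + 3*exp(2*I*pi/5))*conj(1)]
      = (1/5)[(11) + (3 + 3*exp(-2*I*pi/5) + 3*exp(4*I*pi/5) + 2*exp(2*I*pi/5)) + (3 + 3*exp(-2*I*pi/5) + 3*exp(-4*I*pi/5) + 2*exp(4*I*pi/5)) + (3 + 2*exp(-4*I*pi/5) + 3*exp(4*I*pi/5) + 3*exp(2*I*pi/5)) + (3 + 2*exp(-2*I*pi/5) + 3*exp(-4*I*pi/5) + 3*exp(2*I*pi/5))] = 15/5 = 3
  <chi_rho, chi_1> = (1/5)[1*(11)*conj(1) + 1*(3 + 3*exp(-2*I*pi/5) + 3*exp(4*I*pi/5) + 2*exp(2*I*pi/5))*conj(exp(2*I*pi/5)) + 1*(3 + 3*exp(-2*I*pi/5) + 3*exp(-4*I*pi/5) + 2*exp(4*I*pi/5))*conj(exp(4*I*pi/5)) + 1*(3 + 2*exp(-4*I*pi/5) + 3*exp(4*I*pi/5) + 3*exp(2*I*pi/5))*conj(exp(-4*I*pi/5)) + 1*(3 + 2*exp(-2*I*pi/5) + 3*exp(-4*I*pi/5) + 3*exp(2*I*pi/5))*conj(exp(-2*I*pi/5))]
      = (1/5)[(11) + (2 + 3*exp(-2*I*pi/5) + 3*exp(-4*I*pi/5) + 3*exp(2*I*pi/5)) + (2 + 3*exp(-4*I*pi/5) + 3*exp(4*I*pi/5) + 3*exp(2*I*pi/5)) + (2 + 3*exp(-2*I*pi/5) + 3*exp(-4*I*pi/5) + 3*exp(4*I*pi/5)) + (2 + 3*exp(-2*I*pi/5) + 3*exp(4*I*pi/5) + 3*exp(2*I*pi/5))] = 10/5 = 2
  <chi_rho, chi_2> = (1/5)[1*(11)*conj(1) + 1*(3 + 3*exp(-2*I*pi/5) + 3*exp(4*I*pi/5) + 2*exp(2*I*pi/5))*conj(exp(4*I*pi/5)) + 1*(3 + 3*exp(-2*I*pi/5) + 3*exp(-4*I*pi/5) + 2*exp(4*I*pi/5))*conj(exp(-2*I*pi/5)) + 1*(3 + 2*exp(-4*I*pi/5) + 3*exp(4*I*pi/5) + 3*exp(2*I*pi/5))*conj(exp(2*I*pi/5)) + 1*(3 + 2*exp(-2*I*pi/5) + 3*exp(-4*I*pi/5) + 3*exp(2*I*pi/5))*conj(exp(-4*I*pi/5))]
      = (1/5)[(11) + (3 + 2*exp(-2*I*pi/5) + 3*exp(-4*I*pi/5) + 3*exp(4*I*pi/5)) + (3 + 3*exp(-2*I*pi/5) + 2*exp(-4*I*pi/5) + 3*exp(2*I*pi/5)) + (3 + 3*exp(-2*I*pi/5) + 2*exp(4*I*pi/5) + 3*exp(2*I*pi/5)) + (3 + 3*exp(-4*I*pi/5) + 3*exp(4*I*pi/5) + 2*exp(2*I*pi/5))] = 15/5 = 3
  <chi_rho, chi_3> = (1/5)[1*(11)*conj(1) + 1*(3 + 3*exp(-2*I*pi/5) + 3*exp(4*I*pi/5) + 2*exp(2*I*pi/5))*conj(exp(-4*I*pi/5)) + 1*(3 + 3*exp(-2*I*pi/5) + 3*exp(-4*I*pi/5) + 2*exp(4*I*pi/5))*conj(exp(2*I*pi/5)) + 1*(3 + 2*exp(-4*I*pi/5) + 3*exp(4*I*pi/5) + 3*exp(2*I*pi/5))*conj(exp(-2*I*pi/5)) + 1*(3 + 2*exp(-2*I*pi/5) + 3*exp(-4*I*pi/5) + 3*exp(2*I*pi/5))*conj(exp(4*I*pi/5))]
      = (1/5)[(11) + (3*exp(-2*I*pi/5) + 2*exp(-4*I*pi/5) + 3*exp(4*I*pi/5) + 3*exp(2*I*pi/5)) + (3*exp(-2*I*pi/5) + 3*exp(-4*I*pi/5) + 3*exp(4*I*pi/5) + 2*exp(2*I*pi/5)) + (2*exp(-2*I*pi/5) + 3*exp(-4*I*pi/5) + 3*exp(4*I*pi/5) + 3*exp(2*I*pi/5)) + (3*exp(-2*I*pi/5) + 3*exp(-4*I*pi/5) + 2*exp(4*I*pi/5) + 3*exp(2*I*pi/5))] = 0/5 = 0
  <chi_rho, chi_4> = (1/5)[1*(11)*conj(1) + 1*(3 + 3*exp(-2*I*pi/5) + 3*exp(4*I*pi/5) + 2*exp(2*I*pi/5))*conj(exp(-2*I*pi/5)) + 1*(3 + 3*exp(-2*I*pi/5) + 3*exp(-4*I*pi/5) + 2*exp(4*I*pi/5))*conj(exp(-4*I*pi/5)) + 1*(3 + 2*exp(-4*I*pi/5) + 3*exp(4*I*pi/5) + 3*exp(2*I*pi/5))*conj(exp(4*I*pi/5)) + 1*(3 + 2*exp(-2*I*pi/5) + 3*exp(-4*I*pi/5) + 3*exp(2*I*pi/5))*conj(exp(2*I*pi/5))]
      = (1/5)[(11) + (3 + 3*exp(-4*I*pi/5) + 2*exp(4*I*pi/5) + 3*exp(2*I*pi/5)) + (3 + 2*exp(-2*I*pi/5) + 3*exp(4*I*pi/5) + 3*exp(2*I*pi/5)) + (3 + 3*exp(-2*I*pi/5) + 3*exp(-4*I*pi/5) + 2*exp(2*I*pi/5)) + (3 + 3*exp(-2*I*pi/5) + 2*exp(-4*I*pi/5) + 3*exp(4*I*pi/5))] = 15/5 = 3
(Exp terms are combined using exp(i*s)*conj(exp(i*t)) = exp(i*(s-t)), and sums of them are collapsed using the identity that for every m > 1 the m distinct m-th roots of unity sum to 0, e.g. 1 + exp(2*I*pi/3) + exp(-2*I*pi/3) = 0.)
Dimension check: dim(rho) = sum (mult * dim) = 3*1 + 2*1 + 3*1 + 0*1 + 3*1 = 11 = chi_rho(e) = 11.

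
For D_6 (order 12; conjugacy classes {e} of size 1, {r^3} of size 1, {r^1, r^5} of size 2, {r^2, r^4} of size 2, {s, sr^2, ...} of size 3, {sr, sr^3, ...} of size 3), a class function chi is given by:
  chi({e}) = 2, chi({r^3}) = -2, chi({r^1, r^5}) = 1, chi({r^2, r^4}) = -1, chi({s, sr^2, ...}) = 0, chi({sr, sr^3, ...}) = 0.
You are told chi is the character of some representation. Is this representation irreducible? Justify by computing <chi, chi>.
Irreducible: <chi, chi> = 1.

Derivation: <chi, chi> = (1/|G|) sum_C |C| * |chi(C)|^2 = (1/12)[1*|2|^2 + 1*|-2|^2 + 2*|1|^2 + 2*|-1|^2 + 3*|0|^2 + 3*|0|^2]
  = (1/12)[(4) + (4) + (2) + (2) + (0) + (0)] = 12/12 = 1.
A character is irreducible iff <chi, chi> = 1, so this representation is irreducible.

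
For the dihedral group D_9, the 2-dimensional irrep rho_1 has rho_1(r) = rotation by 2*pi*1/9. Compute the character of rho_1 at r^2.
chi_{rho_1}(r^2) = 2*cos(2*pi*1*2/9) = 2*cos(4*pi/9)

Proof sketch: rho_1(r^2) is rotation by angle 2*pi*1*2/9, whose trace is 2*cos(2*pi*1*2/9) = 2*cos(4*pi/9).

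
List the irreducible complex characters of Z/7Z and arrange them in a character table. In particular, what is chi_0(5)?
Character table of Z/7Z (irreps indexed chi_0,...,chi_6 with chi_k(m) = zeta_7^(k*m), zeta_7 = exp(2*pi*i/7)):
  irrep \ class  {0} (size 1)  {1} (size 1)    {2} (size 1)    {3} (size 1)    {4} (size 1)    {5} (size 1)    {6} (size 1)  
  chi_0          1             1               1               1               1               1               1             
  chi_1          1             exp(2*I*pi/7)   exp(4*I*pi/7)   exp(6*I*pi/7)   exp(-6*I*pi/7)  exp(-4*I*pi/7)  exp(-2*I*pi/7)
  chi_2          1             exp(4*I*pi/7)   exp(-6*I*pi/7)  exp(-2*I*pi/7)  exp(2*I*pi/7)   exp(6*I*pi/7)   exp(-4*I*pi/7)
  chi_3          1             exp(6*I*pi/7)   exp(-2*I*pi/7)  exp(4*I*pi/7)   exp(-4*I*pi/7)  exp(2*I*pi/7)   exp(-6*I*pi/7)
  chi_4          1             exp(-6*I*pi/7)  exp(2*I*pi/7)   exp(-4*I*pi/7)  exp(4*I*pi/7)   exp(-2*I*pi/7)  exp(6*I*pi/7) 
  chi_5          1             exp(-4*I*pi/7)  exp(6*I*pi/7)   exp(2*I*pi/7)   exp(-2*I*pi/7)  exp(-6*I*pi/7)  exp(4*I*pi/7) 
  chi_6          1             exp(-2*I*pi/7)  exp(-4*I*pi/7)  exp(-6*I*pi/7)  exp(6*I*pi/7)   exp(4*I*pi/7)   exp(2*I*pi/7) 

Spot check: chi_0(5) = zeta_7^(0*5) = zeta_7^0 = 1.

Explanation: Z/7Z is abelian, so all 7 irreducible complex representations are 1-dimensional. They are given by chi_k(m) = zeta_7^(k*m) for k = 0,...,6. Row orthogonality: sum_m chi_k(m) conj(chi_l(m)) = 7 * [k = l].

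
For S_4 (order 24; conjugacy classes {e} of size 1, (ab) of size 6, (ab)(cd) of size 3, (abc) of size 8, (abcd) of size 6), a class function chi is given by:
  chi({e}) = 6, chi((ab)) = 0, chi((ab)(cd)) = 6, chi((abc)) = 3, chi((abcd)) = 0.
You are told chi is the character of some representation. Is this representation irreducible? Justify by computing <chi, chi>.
Not irreducible (reducible): <chi, chi> = 9 > 1.

Reasoning: <chi, chi> = (1/|G|) sum_C |C| * |chi(C)|^2 = (1/24)[1*|6|^2 + 6*|0|^2 + 3*|6|^2 + 8*|3|^2 + 6*|0|^2]
  = (1/24)[(36) + (0) + (108) + (72) + (0)] = 216/24 = 9.
A character is irreducible iff <chi, chi> = 1, so this representation is reducible.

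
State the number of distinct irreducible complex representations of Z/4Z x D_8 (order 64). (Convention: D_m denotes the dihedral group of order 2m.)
28

Solution. The number of irreducible complex representations of a finite group equals its number of conjugacy classes. For a direct product, #classes(G x H) = #classes(G) * #classes(H). Z/4Z has 4 classes (abelian), D_8 has 7 classes, so 4 * 7 = 28, so Z/4Z x D_8 (order 64) has exactly 28 irreducible complex representations.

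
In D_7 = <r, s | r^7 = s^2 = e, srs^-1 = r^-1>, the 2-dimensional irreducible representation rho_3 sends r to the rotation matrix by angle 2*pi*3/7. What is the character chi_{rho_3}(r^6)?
chi_{rho_3}(r^6) = 2*cos(2*pi*3*6/7) = -2*cos(pi/7)

Derivation: rho_3(r^6) is rotation by angle 2*pi*3*6/7, whose trace is 2*cos(2*pi*3*6/7) = -2*cos(pi/7).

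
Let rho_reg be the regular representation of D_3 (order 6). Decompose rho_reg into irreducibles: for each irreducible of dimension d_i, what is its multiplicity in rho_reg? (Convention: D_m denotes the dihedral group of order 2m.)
Each irreducible V_i of dimension d_i appears with multiplicity d_i, i.e. rho_reg = (direct sum over all irreducibles V_i) d_i V_i. The irreducible dimensions for D_3 are 1, 1, 2: 2 irreducibles of dimension 1, each with multiplicity 1; 1 irreducible of dimension 2, with multiplicity 2. Total dimension 2*1*1 + 1*2*2 = 6 = |G|.

Derivation: General theorem: in the regular representation of a finite group G, each irreducible appears with multiplicity equal to its dimension. Check: dim(rho_reg) = sum d_i^2 = 1 + 1 + 4 = 6 = |G|.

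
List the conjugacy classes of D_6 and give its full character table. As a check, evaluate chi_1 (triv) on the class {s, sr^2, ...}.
Conjugacy classes: {e} of size 1, {r^3} of size 1, {r^1, r^5} of size 2, {r^2, r^4} of size 2, {s, sr^2, ...} of size 3, {sr, sr^3, ...} of size 3.
Character table:
  irrep \ class              {e} (size 1)  {r^3} (size 1)  {r^1, r^5} (size 2)  {r^2, r^4} (size 2)  {s, sr^2, ...} (size 3)  {sr, sr^3, ...} (size 3)
  chi_1 (triv)               1             1               1                    1                    1                        1                       
  chi_2 (sign: r->1, s->-1)  1             1               1                    1                    -1                       -1                      
  chi_3 (r->-1, s->1)        1             -1              -1                   1                    1                        -1                      
  chi_4 (r->-1, s->-1)       1             -1              -1                   1                    -1                       1                       
  chi_5 (2d, j=1)            2             -2              1                    -1                   0                        0                       
  chi_6 (2d, j=2)            2             2               -1                   -1                   0                        0                       

Spot check: chi_1 (triv) on {s, sr^2, ...} = 1.

Explanation: D_6 has order 2*6 = 12 with 6 conjugacy classes, hence 6 irreducibles. Sum of squared dims 1 + 1 + 1 + 1 + 4 + 4 = 12 = |G|. Linear characters come from the abelianisation; the 2-dimensional irreps have character r^k -> 2*cos(2*pi*j*k/6), reflections -> 0.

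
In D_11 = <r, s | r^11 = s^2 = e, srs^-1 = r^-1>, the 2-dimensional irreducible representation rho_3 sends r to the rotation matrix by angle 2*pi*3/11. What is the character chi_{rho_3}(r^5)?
chi_{rho_3}(r^5) = 2*cos(2*pi*3*5/11) = -2*cos(3*pi/11)

Derivation: rho_3(r^5) is rotation by angle 2*pi*3*5/11, whose trace is 2*cos(2*pi*3*5/11) = -2*cos(3*pi/11).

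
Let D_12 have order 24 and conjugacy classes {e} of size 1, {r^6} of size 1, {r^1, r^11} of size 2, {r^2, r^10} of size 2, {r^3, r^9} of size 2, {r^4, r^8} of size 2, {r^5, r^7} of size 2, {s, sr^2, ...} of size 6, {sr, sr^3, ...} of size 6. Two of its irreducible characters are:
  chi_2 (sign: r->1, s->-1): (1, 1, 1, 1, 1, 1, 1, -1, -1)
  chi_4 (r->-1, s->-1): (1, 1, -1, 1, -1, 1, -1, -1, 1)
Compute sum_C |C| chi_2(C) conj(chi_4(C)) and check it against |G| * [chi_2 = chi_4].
Sum = 0; so <chi_2, chi_4> = 0 (distinct irreducibles are orthogonal).

Why: Compute term by term over conjugacy classes (|C| * chi_2(C) * conj(chi_4(C))):
  1*(1)*conj(1) + 1*(1)*conj(1) + 2*(1)*conj(-1) + 2*(1)*conj(1) + 2*(1)*conj(-1) + 2*(1)*conj(1) + 2*(1)*conj(-1) + 6*(-1)*conj(-1) + 6*(-1)*conj(1)
  = (1) + (1) + (-2) + (2) + (-2) + (2) + (-2) + (6) + (-6)
  = 0.
Dividing by |G| = 24 gives 0/24 = 0, matching the row-orthogonality relation <chi_2, chi_4> = [chi_2 = chi_4].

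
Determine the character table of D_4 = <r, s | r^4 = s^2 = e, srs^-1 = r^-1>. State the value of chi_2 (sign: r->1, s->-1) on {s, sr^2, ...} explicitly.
Conjugacy classes: {e} of size 1, {r^2} of size 1, {r^1, r^3} of size 2, {s, sr^2, ...} of size 2, {sr, sr^3, ...} of size 2.
Character table:
  irrep \ class              {e} (size 1)  {r^2} (size 1)  {r^1, r^3} (size 2)  {s, sr^2, ...} (size 2)  {sr, sr^3, ...} (size 2)
  chi_1 (triv)               1             1               1                    1                        1                       
  chi_2 (sign: r->1, s->-1)  1             1               1                    -1                       -1                      
  chi_3 (r->-1, s->1)        1             1               -1                   1                        -1                      
  chi_4 (r->-1, s->-1)       1             1               -1                   -1                       1                       
  chi_5 (2d, j=1)            2             -2              0                    0                        0                       

Spot check: chi_2 (sign: r->1, s->-1) on {s, sr^2, ...} = -1.

Working: D_4 has order 2*4 = 8 with 5 conjugacy classes, hence 5 irreducibles. Sum of squared dims 1 + 1 + 1 + 1 + 4 = 8 = |G|. Linear characters come from the abelianisation; the 2-dimensional irreps have character r^k -> 2*cos(2*pi*j*k/4), reflections -> 0.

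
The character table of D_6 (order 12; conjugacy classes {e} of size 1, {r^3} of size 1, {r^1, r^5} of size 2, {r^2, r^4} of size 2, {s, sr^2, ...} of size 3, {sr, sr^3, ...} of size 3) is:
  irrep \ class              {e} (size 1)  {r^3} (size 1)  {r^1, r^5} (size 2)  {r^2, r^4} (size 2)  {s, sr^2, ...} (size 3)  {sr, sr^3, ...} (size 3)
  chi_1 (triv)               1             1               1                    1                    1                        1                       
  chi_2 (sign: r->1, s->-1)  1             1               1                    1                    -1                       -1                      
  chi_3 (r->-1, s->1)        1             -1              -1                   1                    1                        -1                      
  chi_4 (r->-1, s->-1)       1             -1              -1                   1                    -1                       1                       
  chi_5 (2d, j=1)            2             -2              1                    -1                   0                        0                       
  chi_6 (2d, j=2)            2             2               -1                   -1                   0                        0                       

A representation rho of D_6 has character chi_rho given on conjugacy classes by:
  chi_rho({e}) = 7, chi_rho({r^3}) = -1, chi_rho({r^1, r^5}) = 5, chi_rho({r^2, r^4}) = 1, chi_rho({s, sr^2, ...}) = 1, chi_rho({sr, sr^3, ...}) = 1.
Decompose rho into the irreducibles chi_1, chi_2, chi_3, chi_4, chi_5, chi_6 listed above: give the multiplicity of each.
Multiplicities: chi_1: 2, chi_2: 1, chi_3: 0, chi_4: 0, chi_5: 2, chi_6: 0.

Justification: Use <chi_rho, chi> = (1/|G|) sum_C |C| * chi_rho(C) * conj(chi(C)) with |G| = 12 for each irreducible chi in the table:
  <chi_rho, chi_1> = (1/12)[1*(7)*conj(1) + 1*(-1)*conj(1) + 2*(5)*conj(1) + 2*(1)*conj(1) + 3*(1)*conj(1) + 3*(1)*conj(1)]
      = (1/12)[(7) + (-1) + (10) + (2) + (3) + (3)] = 24/12 = 2
  <chi_rho, chi_2> = (1/12)[1*(7)*conj(1) + 1*(-1)*conj(1) + 2*(5)*conj(1) + 2*(1)*conj(1) + 3*(1)*conj(-1) + 3*(1)*conj(-1)]
      = (1/12)[(7) + (-1) + (10) + (2) + (-3) + (-3)] = 12/12 = 1
  <chi_rho, chi_3> = (1/12)[1*(7)*conj(1) + 1*(-1)*conj(-1) + 2*(5)*conj(-1) + 2*(1)*conj(1) + 3*(1)*conj(1) + 3*(1)*conj(-1)]
      = (1/12)[(7) + (1) + (-10) + (2) + (3) + (-3)] = 0/12 = 0
  <chi_rho, chi_4> = (1/12)[1*(7)*conj(1) + 1*(-1)*conj(-1) + 2*(5)*conj(-1) + 2*(1)*conj(1) + 3*(1)*conj(-1) + 3*(1)*conj(1)]
      = (1/12)[(7) + (1) + (-10) + (2) + (-3) + (3)] = 0/12 = 0
  <chi_rho, chi_5> = (1/12)[1*(7)*conj(2) + 1*(-1)*conj(-2) + 2*(5)*conj(1) + 2*(1)*conj(-1) + 3*(1)*conj(0) + 3*(1)*conj(0)]
      = (1/12)[(14) + (2) + (10) + (-2) + (0) + (0)] = 24/12 = 2
  <chi_rho, chi_6> = (1/12)[1*(7)*conj(2) + 1*(-1)*conj(2) + 2*(5)*conj(-1) + 2*(1)*conj(-1) + 3*(1)*conj(0) + 3*(1)*conj(0)]
      = (1/12)[(14) + (-2) + (-10) + (-2) + (0) + (0)] = 0/12 = 0
Dimension check: dim(rho) = sum (mult * dim) = 2*1 + 1*1 + 0*1 + 0*1 + 2*2 + 0*2 = 7 = chi_rho(e) = 7.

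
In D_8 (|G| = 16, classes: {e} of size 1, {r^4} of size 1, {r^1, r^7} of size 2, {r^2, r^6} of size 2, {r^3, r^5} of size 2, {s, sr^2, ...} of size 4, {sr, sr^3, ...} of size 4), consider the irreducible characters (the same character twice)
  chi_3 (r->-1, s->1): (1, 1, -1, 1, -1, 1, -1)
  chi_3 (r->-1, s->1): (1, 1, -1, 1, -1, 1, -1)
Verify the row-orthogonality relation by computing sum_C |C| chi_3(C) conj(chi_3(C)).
Sum = 16 = |G| = 16; so <chi_3, chi_3> = 1 (norm-1 confirms irreducibility).

Argument: Compute term by term over conjugacy classes (|C| * chi_3(C) * conj(chi_3(C))):
  1*(1)*conj(1) + 1*(1)*conj(1) + 2*(-1)*conj(-1) + 2*(1)*conj(1) + 2*(-1)*conj(-1) + 4*(1)*conj(1) + 4*(-1)*conj(-1)
  = (1) + (1) + (2) + (2) + (2) + (4) + (4)
  = 16.
Dividing by |G| = 16 gives 16/16 = 1, matching the row-orthogonality relation <chi_3, chi_3> = [chi_3 = chi_3].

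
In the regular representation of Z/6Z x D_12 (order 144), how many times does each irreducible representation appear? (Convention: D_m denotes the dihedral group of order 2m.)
Each irreducible V_i of dimension d_i appears with multiplicity d_i, i.e. rho_reg = (direct sum over all irreducibles V_i) d_i V_i. The irreducible dimensions for Z/6Z x D_12 are 1, 1, 1, 1, 1, 1, 1, 1, 1, 1, 1, 1, 1, 1, 1, 1, 1, 1, 1, 1, 1, 1, 1, 1, 2, 2, 2, 2, 2, 2, 2, 2, 2, 2, 2, 2, 2, 2, 2, 2, 2, 2, 2, 2, 2, 2, 2, 2, 2, 2, 2, 2, 2, 2: 24 irreducibles of dimension 1, each with multiplicity 1; 30 irreducibles of dimension 2, each with multiplicity 2. Total dimension 24*1*1 + 30*2*2 = 144 = |G|.

Solution. General theorem: in the regular representation of a finite group G, each irreducible appears with multiplicity equal to its dimension. Check: dim(rho_reg) = sum d_i^2 = 1 + 1 + 1 + 1 + 1 + 1 + 1 + 1 + 1 + 1 + 1 + 1 + 1 + 1 + 1 + 1 + 1 + 1 + 1 + 1 + 1 + 1 + 1 + 1 + 4 + 4 + 4 + 4 + 4 + 4 + 4 + 4 + 4 + 4 + 4 + 4 + 4 + 4 + 4 + 4 + 4 + 4 + 4 + 4 + 4 + 4 + 4 + 4 + 4 + 4 + 4 + 4 + 4 + 4 = 144 = |G|.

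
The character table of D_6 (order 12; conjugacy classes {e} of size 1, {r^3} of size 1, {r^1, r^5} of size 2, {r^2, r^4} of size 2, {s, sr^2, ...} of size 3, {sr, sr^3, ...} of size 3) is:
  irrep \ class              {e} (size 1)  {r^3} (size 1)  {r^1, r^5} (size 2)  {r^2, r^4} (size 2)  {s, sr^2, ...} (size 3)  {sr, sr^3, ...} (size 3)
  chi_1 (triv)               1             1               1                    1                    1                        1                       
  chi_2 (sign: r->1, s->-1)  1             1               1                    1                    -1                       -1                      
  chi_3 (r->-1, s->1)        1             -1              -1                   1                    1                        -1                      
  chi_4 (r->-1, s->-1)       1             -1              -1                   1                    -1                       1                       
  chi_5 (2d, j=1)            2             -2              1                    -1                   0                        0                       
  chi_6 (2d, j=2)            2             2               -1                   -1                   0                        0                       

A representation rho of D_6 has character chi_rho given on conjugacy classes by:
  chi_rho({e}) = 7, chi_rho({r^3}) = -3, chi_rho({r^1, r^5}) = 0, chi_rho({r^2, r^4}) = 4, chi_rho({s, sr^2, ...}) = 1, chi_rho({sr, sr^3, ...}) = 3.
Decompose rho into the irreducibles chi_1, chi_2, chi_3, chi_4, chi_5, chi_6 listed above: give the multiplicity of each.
Multiplicities: chi_1: 2, chi_2: 0, chi_3: 1, chi_4: 2, chi_5: 1, chi_6: 0.

Why: Use <chi_rho, chi> = (1/|G|) sum_C |C| * chi_rho(C) * conj(chi(C)) with |G| = 12 for each irreducible chi in the table:
  <chi_rho, chi_1> = (1/12)[1*(7)*conj(1) + 1*(-3)*conj(1) + 2*(0)*conj(1) + 2*(4)*conj(1) + 3*(1)*conj(1) + 3*(3)*conj(1)]
      = (1/12)[(7) + (-3) + (0) + (8) + (3) + (9)] = 24/12 = 2
  <chi_rho, chi_2> = (1/12)[1*(7)*conj(1) + 1*(-3)*conj(1) + 2*(0)*conj(1) + 2*(4)*conj(1) + 3*(1)*conj(-1) + 3*(3)*conj(-1)]
      = (1/12)[(7) + (-3) + (0) + (8) + (-3) + (-9)] = 0/12 = 0
  <chi_rho, chi_3> = (1/12)[1*(7)*conj(1) + 1*(-3)*conj(-1) + 2*(0)*conj(-1) + 2*(4)*conj(1) + 3*(1)*conj(1) + 3*(3)*conj(-1)]
      = (1/12)[(7) + (3) + (0) + (8) + (3) + (-9)] = 12/12 = 1
  <chi_rho, chi_4> = (1/12)[1*(7)*conj(1) + 1*(-3)*conj(-1) + 2*(0)*conj(-1) + 2*(4)*conj(1) + 3*(1)*conj(-1) + 3*(3)*conj(1)]
      = (1/12)[(7) + (3) + (0) + (8) + (-3) + (9)] = 24/12 = 2
  <chi_rho, chi_5> = (1/12)[1*(7)*conj(2) + 1*(-3)*conj(-2) + 2*(0)*conj(1) + 2*(4)*conj(-1) + 3*(1)*conj(0) + 3*(3)*conj(0)]
      = (1/12)[(14) + (6) + (0) + (-8) + (0) + (0)] = 12/12 = 1
  <chi_rho, chi_6> = (1/12)[1*(7)*conj(2) + 1*(-3)*conj(2) + 2*(0)*conj(-1) + 2*(4)*conj(-1) + 3*(1)*conj(0) + 3*(3)*conj(0)]
      = (1/12)[(14) + (-6) + (0) + (-8) + (0) + (0)] = 0/12 = 0
Dimension check: dim(rho) = sum (mult * dim) = 2*1 + 0*1 + 1*1 + 2*1 + 1*2 + 0*2 = 7 = chi_rho(e) = 7.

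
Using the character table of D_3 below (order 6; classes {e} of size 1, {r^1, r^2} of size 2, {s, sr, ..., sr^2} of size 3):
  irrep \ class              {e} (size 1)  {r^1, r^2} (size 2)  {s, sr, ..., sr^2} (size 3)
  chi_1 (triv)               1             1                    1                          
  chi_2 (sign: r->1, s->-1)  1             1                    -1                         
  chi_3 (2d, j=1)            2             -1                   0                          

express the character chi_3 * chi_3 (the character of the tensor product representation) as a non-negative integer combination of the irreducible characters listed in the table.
chi_3 tensor chi_3 = chi_1 + chi_2 + chi_3 (all other irreducibles have multiplicity 0).

Reasoning: The character of a tensor product is the pointwise product (chi_3 * chi_3)(C) = chi_3(C) * chi_3(C):
  {e}: (2)*(2), {r^1, r^2}: (-1)*(-1), {s, sr, ..., sr^2}: (0)*(0)
so (chi_3 * chi_3) takes values
  {e} -> 4, {r^1, r^2} -> 1, {s, sr, ..., sr^2} -> 0.
Now take the inner product of this character with each irreducible chi from the table, <chi_3*chi_3, chi> = (1/6) sum_C |C| (chi_3*chi_3)(C) conj(chi(C)):
  <chi_3*chi_3, chi_1> = (1/6)[1*(4)*conj(1) + 2*(1)*conj(1) + 3*(0)*conj(1)]
      = (1/6)[(4) + (2) + (0)] = 6/6 = 1
  <chi_3*chi_3, chi_2> = (1/6)[1*(4)*conj(1) + 2*(1)*conj(1) + 3*(0)*conj(-1)]
      = (1/6)[(4) + (2) + (0)] = 6/6 = 1
  <chi_3*chi_3, chi_3> = (1/6)[1*(4)*conj(2) + 2*(1)*conj(-1) + 3*(0)*conj(0)]
      = (1/6)[(8) + (-2) + (0)] = 6/6 = 1
Hence the multiplicities are chi_1: 1, chi_2: 1, chi_3: 1. Dimension check: dim(chi_3)*dim(chi_3) = 2*2 = 4 and sum (mult * dim) = 1*1 + 1*1 + 1*2 = 4.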